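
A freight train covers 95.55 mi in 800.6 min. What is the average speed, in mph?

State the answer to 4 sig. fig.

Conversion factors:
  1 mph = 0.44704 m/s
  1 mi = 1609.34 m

7.161 mph

95.55 mi × 1609.34 → 153772 m
800.6 min × 60 → 48036 s
v = d / t = 153772 m / 48036 s = 3.20118 m/s
3.20118 m/s ÷ (0.44704 m/s/mph) = 7.16084 mph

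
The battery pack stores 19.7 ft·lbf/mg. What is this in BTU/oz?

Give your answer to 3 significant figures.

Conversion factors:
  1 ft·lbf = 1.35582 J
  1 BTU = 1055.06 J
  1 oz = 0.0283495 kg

718 BTU/oz

19.7 ft·lbf/mg × 1.35582 J/ft·lbf ÷ 10⁻⁶ kg/mg = 2.67097×10⁷ J/kg
2.67097×10⁷ J/kg ÷ 1055.06 J/BTU × 0.0283495 kg/oz = 717.691 BTU/oz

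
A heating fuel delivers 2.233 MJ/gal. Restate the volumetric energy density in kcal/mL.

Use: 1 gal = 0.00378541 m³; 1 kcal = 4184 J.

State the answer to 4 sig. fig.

2.233 MJ/gal × 1000000 J/MJ ÷ 0.00378541 m³/gal = 5.89896×10⁸ J/m³
5.89896×10⁸ J/m³ ÷ 4184 J/kcal × 10⁻⁶ m³/mL = 0.140989 kcal/mL

0.1410 kcal/mL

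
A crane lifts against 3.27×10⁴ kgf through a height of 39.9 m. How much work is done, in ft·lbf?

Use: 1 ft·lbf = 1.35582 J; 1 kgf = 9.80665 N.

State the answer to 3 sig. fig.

3.27×10⁴ kgf × 9.80665 → 320677 N
W = F × d = 320677 N × 39.9 m = 1.2795×10⁷ J
1.2795×10⁷ J ÷ (1.35582 J/ft·lbf) = 9.43709×10⁶ ft·lbf

9.44×10⁶ ft·lbf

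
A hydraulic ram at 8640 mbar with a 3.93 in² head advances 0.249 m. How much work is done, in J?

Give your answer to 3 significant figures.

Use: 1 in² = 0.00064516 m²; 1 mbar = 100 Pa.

8640 mbar → 864000 Pa
3.93 in² → 0.00253548 m²
F = P × A = 864000 × 0.00253548 = 2190.65 N
W = F × d = 2190.65 × 0.249 = 545.472 J

545 J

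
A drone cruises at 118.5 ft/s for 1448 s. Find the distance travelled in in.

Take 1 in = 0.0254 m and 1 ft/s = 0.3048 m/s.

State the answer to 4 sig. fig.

2.059×10⁶ in

118.5 ft/s × 0.3048 → 36.1188 m/s
d = v × t = 36.1188 m/s × 1448 s = 52300 m
52300 m ÷ (0.0254 m/in) = 2.05906×10⁶ in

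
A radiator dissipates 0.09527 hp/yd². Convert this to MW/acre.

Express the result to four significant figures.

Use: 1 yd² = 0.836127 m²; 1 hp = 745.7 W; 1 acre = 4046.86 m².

0.09527 hp/yd² × 745.7 W/hp ÷ 0.836127 m²/yd² = 84.9666 W/m²
84.9666 W/m² ÷ 1000000 W/MW × 4046.86 m²/acre = 0.343848 MW/acre

0.3438 MW/acre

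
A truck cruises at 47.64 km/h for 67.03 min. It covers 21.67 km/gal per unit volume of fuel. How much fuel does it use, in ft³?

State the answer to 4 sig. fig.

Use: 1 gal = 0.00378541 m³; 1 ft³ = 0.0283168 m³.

0.3283 ft³

47.64 km/h → 13.2333 m/s
67.03 min → 4021.8 s
d = v × t = 13.2333 × 4021.8 = 53221.7 m
21.67 km/gal → 5.72461×10⁶ m/m³
V = d / (distance per unit fuel) = 53221.7 / 5.72461×10⁶ = 0.009297 m³
In ft³: 0.009297 / 0.0283168 = 0.328321 ft³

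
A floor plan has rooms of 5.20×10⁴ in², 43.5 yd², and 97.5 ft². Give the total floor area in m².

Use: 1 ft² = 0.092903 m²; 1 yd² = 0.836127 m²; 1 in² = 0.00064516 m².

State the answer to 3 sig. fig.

79.0 m²

5.20×10⁴ in² × 0.00064516 = 33.5483 m²
43.5 yd² × 0.836127 = 36.3715 m²
97.5 ft² × 0.092903 = 9.05804 m²
Sum: 33.5483 + 36.3715 + 9.05804 = 78.9778 m²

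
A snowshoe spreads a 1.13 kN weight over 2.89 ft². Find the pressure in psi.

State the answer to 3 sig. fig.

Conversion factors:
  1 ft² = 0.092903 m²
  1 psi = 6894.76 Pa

1.13 kN × 1000 = 1130 N
2.89 ft² × 0.092903 = 0.26849 m²
P = F / A = 1130 N / 0.26849 m² = 4208.72 Pa
4208.72 Pa ÷ (6894.76 Pa/psi) = 0.610423 psi

0.610 psi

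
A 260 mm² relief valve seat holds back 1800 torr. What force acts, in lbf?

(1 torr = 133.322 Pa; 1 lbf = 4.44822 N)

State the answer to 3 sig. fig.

1800 torr × 133.322 → 239980 Pa
260 mm² × 10⁻⁶ → 2.6×10⁻⁴ m²
F = P × A = 239980 Pa × 2.6×10⁻⁴ m² = 62.3948 N
62.3948 N ÷ (4.44822 N/lbf) = 14.0269 lbf

14.0 lbf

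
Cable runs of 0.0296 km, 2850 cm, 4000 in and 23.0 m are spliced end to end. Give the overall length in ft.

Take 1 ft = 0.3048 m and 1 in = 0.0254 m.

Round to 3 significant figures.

599 ft

0.0296 km × 1000 → 29.6 m
2850 cm × 0.01 → 28.5 m
4000 in × 0.0254 → 101.6 m
23.0 m (already m)
Sum: 29.6 + 28.5 + 101.6 + 23 = 182.7 m
In ft: 182.7 / 0.3048 = 599.409 ft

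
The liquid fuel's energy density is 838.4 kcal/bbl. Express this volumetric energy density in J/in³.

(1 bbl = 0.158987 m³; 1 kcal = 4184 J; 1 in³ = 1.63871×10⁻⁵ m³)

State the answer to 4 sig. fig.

838.4 kcal/bbl × 4184 J/kcal ÷ 0.158987 m³/bbl = 2.20639×10⁷ J/m³
2.20639×10⁷ J/m³ × 1.63871×10⁻⁵ m³/in³ = 361.563 J/in³

361.6 J/in³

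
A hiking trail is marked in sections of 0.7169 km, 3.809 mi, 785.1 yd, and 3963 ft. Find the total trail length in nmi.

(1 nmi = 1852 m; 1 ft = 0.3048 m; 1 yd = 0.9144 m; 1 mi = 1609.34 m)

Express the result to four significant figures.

0.7169 km × 1000 = 716.9 m
3.809 mi × 1609.34 = 6129.98 m
785.1 yd × 0.9144 = 717.895 m
3963 ft × 0.3048 = 1207.92 m
Total: 716.9 + 6129.98 + 717.895 + 1207.92 = 8772.7 m
In nmi: 8772.7 / 1852 = 4.73688 nmi

4.737 nmi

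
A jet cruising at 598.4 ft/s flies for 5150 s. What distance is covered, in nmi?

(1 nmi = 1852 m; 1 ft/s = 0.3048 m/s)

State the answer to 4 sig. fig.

598.4 ft/s × 0.3048 = 182.392 m/s
d = v × t = 182.392 m/s × 5150 s = 939319 m
939319 m ÷ (1852 m/nmi) = 507.192 nmi

507.2 nmi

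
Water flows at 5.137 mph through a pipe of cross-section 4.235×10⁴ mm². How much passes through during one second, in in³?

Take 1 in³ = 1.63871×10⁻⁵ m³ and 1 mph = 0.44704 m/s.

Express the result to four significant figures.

5935 in³

5.137 mph × 0.44704 → 2.29644 m/s
4.235×10⁴ mm² × 10⁻⁶ → 0.04235 m²
V = v × A × t = 2.29644 m/s × 0.04235 m² × 1 s = 0.0972542 m³
0.0972542 m³ ÷ (1.63871×10⁻⁵ m³/in³) = 5934.8 in³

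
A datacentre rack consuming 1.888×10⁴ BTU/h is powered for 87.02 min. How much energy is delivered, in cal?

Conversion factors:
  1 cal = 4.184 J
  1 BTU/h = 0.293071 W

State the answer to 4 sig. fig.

6.905×10⁶ cal

1.888×10⁴ BTU/h × 0.293071 = 5533.18 W
87.02 min × 60 = 5221.2 s
E = P × t = 5533.18 W × 5221.2 s = 2.88898×10⁷ J
2.88898×10⁷ J ÷ (4.184 J/cal) = 6.90483×10⁶ cal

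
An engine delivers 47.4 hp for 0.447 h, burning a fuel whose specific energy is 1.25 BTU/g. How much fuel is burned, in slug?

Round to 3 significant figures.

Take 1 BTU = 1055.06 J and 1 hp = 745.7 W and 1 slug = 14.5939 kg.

2.96 slug

47.4 hp → 35346.2 W
0.447 h → 1609.2 s
E = P × t = 35346.2 × 1609.2 = 5.68791×10⁷ J
1.25 BTU/g → 1.31882×10⁶ J/kg
m = E / e_s = 5.68791×10⁷ / 1.31882×10⁶ = 43.1288 kg
In slug: 43.1288 / 14.5939 = 2.95526 slug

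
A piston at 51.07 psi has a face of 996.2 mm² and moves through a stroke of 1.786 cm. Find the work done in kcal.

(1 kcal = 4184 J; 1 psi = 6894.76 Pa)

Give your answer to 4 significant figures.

51.07 psi → 352115 Pa
996.2 mm² → 9.962×10⁻⁴ m²
F = P × A = 352115 × 9.962×10⁻⁴ = 350.777 N
1.786 cm → 0.01786 m
W = F × d = 350.777 × 0.01786 = 6.26488 J
In kcal: 6.26488 / 4184 = 0.00149734 kcal

0.001497 kcal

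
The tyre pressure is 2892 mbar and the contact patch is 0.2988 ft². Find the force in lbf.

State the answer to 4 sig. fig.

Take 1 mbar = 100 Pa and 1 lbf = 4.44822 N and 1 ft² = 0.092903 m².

1805 lbf

2892 mbar × 100 = 289200 Pa
0.2988 ft² × 0.092903 = 0.0277594 m²
F = P × A = 289200 Pa × 0.0277594 m² = 8028.02 N
8028.02 N ÷ (4.44822 N/lbf) = 1804.77 lbf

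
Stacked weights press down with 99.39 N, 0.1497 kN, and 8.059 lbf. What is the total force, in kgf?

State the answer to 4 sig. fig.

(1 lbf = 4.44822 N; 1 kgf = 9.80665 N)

29.06 kgf

99.39 N (already N)
0.1497 kN × 1000 → 149.7 N
8.059 lbf × 4.44822 → 35.8482 N
Combined: 99.39 + 149.7 + 35.8482 = 284.938 N
In kgf: 284.938 / 9.80665 = 29.0556 kgf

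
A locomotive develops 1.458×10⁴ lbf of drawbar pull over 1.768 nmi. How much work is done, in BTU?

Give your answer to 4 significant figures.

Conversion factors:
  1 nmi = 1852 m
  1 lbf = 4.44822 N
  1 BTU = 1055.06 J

1.458×10⁴ lbf × 4.44822 → 64855 N
1.768 nmi × 1852 → 3274.34 m
W = F × d = 64855 N × 3274.34 m = 2.12357×10⁸ J
2.12357×10⁸ J ÷ (1055.06 J/BTU) = 201275 BTU

2.013×10⁵ BTU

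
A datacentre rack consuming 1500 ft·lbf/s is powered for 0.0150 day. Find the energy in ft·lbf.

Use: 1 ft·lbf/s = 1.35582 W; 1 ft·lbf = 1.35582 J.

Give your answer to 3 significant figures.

1500 ft·lbf/s × 1.35582 → 2033.73 W
0.0150 day × 86400 → 1296 s
E = P × t = 2033.73 W × 1296 s = 2.63571×10⁶ J
2.63571×10⁶ J ÷ (1.35582 J/ft·lbf) = 1.944×10⁶ ft·lbf

1.94×10⁶ ft·lbf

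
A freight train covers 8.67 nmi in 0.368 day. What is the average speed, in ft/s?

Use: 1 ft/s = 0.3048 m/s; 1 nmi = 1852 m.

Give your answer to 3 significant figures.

8.67 nmi × 1852 → 16056.8 m
0.368 day × 86400 → 31795.2 s
v = d / t = 16056.8 m / 31795.2 s = 0.505007 m/s
0.505007 m/s ÷ (0.3048 m/s/ft/s) = 1.65685 ft/s

1.66 ft/s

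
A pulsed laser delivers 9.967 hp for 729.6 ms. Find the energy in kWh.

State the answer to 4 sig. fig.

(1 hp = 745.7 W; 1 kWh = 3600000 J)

0.001506 kWh

9.967 hp × 745.7 → 7432.39 W
729.6 ms × 0.001 → 0.7296 s
E = P × t = 7432.39 W × 0.7296 s = 5422.67 J
5422.67 J ÷ (3600000 J/kWh) = 0.0015063 kWh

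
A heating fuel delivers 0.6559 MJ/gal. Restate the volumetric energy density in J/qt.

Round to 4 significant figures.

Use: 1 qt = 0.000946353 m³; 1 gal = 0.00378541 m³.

0.6559 MJ/gal × 1000000 J/MJ ÷ 0.00378541 m³/gal = 1.73271×10⁸ J/m³
1.73271×10⁸ J/m³ × 0.000946353 m³/qt = 163976 J/qt

1.640×10⁵ J/qt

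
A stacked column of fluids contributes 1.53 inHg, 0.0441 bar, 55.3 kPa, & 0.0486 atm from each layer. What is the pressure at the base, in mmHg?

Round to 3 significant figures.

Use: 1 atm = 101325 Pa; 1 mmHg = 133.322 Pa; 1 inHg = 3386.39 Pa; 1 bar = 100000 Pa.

524 mmHg

1.53 inHg × 3386.39 = 5181.18 Pa
0.0441 bar × 100000 = 4410 Pa
55.3 kPa × 1000 = 55300 Pa
0.0486 atm × 101325 = 4924.39 Pa
Combined: 5181.18 + 4410 + 55300 + 4924.39 = 69815.6 Pa
In mmHg: 69815.6 / 133.322 = 523.662 mmHg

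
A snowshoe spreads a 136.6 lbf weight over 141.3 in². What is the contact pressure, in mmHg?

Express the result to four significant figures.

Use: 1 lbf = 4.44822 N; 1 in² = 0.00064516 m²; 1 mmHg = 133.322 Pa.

49.99 mmHg

136.6 lbf × 4.44822 → 607.627 N
141.3 in² × 0.00064516 → 0.0911611 m²
P = F / A = 607.627 N / 0.0911611 m² = 6665.42 Pa
6665.42 Pa ÷ (133.322 Pa/mmHg) = 49.9949 mmHg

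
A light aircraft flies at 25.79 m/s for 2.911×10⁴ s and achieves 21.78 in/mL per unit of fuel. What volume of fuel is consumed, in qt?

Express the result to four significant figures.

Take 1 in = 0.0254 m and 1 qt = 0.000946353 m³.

1434 qt

d = v × t = 25.79 × 29110 = 750747 m
21.78 in/mL → 553212 m/m³
V = d / (distance per unit fuel) = 750747 / 553212 = 1.35707 m³
In qt: 1.35707 / 0.000946353 = 1434 qt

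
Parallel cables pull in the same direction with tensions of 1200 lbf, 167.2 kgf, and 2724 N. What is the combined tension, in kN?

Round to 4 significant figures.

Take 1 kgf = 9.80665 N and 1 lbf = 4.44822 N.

1200 lbf × 4.44822 = 5337.86 N
167.2 kgf × 9.80665 = 1639.67 N
2724 N (already N)
Combined: 5337.86 + 1639.67 + 2724 = 9701.53 N
In kN: 9701.53 / 1000 = 9.70153 kN

9.702 kN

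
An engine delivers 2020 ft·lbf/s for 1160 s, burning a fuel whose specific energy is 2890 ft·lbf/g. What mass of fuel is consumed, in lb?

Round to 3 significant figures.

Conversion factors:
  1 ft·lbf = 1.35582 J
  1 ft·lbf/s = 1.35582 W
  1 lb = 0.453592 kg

2020 ft·lbf/s → 2738.76 W
E = P × t = 2738.76 × 1160 = 3.17696×10⁶ J
2890 ft·lbf/g → 3.91832×10⁶ J/kg
m = E / e_s = 3.17696×10⁶ / 3.91832×10⁶ = 0.810796 kg
In lb: 0.810796 / 0.453592 = 1.7875 lb

1.79 lb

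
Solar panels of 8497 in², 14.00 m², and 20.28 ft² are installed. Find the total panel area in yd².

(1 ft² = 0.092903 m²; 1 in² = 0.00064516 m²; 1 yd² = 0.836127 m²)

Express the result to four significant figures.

25.55 yd²

8497 in² × 0.00064516 = 5.48192 m²
14.00 m² (already m²)
20.28 ft² × 0.092903 = 1.88407 m²
Sum: 5.48192 + 14 + 1.88407 = 21.366 m²
In yd²: 21.366 / 0.836127 = 25.5535 yd²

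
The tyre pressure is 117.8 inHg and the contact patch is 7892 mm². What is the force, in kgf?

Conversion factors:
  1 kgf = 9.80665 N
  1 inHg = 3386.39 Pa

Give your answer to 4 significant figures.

117.8 inHg × 3386.39 → 398917 Pa
7892 mm² × 10⁻⁶ → 0.007892 m²
F = P × A = 398917 Pa × 0.007892 m² = 3148.25 N
3148.25 N ÷ (9.80665 N/kgf) = 321.032 kgf

321.0 kgf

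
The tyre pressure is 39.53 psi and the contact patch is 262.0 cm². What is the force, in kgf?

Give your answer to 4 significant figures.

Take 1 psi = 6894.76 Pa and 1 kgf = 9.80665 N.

728.2 kgf

39.53 psi × 6894.76 = 272550 Pa
262.0 cm² × 0.0001 = 0.0262 m²
F = P × A = 272550 Pa × 0.0262 m² = 7140.81 N
7140.81 N ÷ (9.80665 N/kgf) = 728.16 kgf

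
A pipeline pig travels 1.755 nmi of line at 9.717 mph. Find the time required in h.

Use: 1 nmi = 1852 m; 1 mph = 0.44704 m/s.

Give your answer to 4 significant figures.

0.2078 h

1.755 nmi × 1852 = 3250.26 m
9.717 mph × 0.44704 = 4.34389 m/s
t = d / v = 3250.26 m / 4.34389 m/s = 748.237 s
748.237 s ÷ (3600 s/h) = 0.207844 h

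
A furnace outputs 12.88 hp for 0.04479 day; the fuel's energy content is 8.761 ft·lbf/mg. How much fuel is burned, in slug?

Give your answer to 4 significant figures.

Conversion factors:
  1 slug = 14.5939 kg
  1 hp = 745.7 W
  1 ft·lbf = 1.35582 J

12.88 hp → 9604.62 W
0.04479 day → 3869.86 s
E = P × t = 9604.62 × 3869.86 = 3.71685×10⁷ J
8.761 ft·lbf/mg → 1.18783×10⁷ J/kg
m = E / e_s = 3.71685×10⁷ / 1.18783×10⁷ = 3.12911 kg
In slug: 3.12911 / 14.5939 = 0.214412 slug

0.2144 slug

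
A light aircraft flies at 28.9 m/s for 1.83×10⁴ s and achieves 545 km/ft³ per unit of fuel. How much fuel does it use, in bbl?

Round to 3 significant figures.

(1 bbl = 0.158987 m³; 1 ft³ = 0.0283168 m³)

d = v × t = 28.9 × 18300 = 528870 m
545 km/ft³ → 1.92465×10⁷ m/m³
V = d / (distance per unit fuel) = 528870 / 1.92465×10⁷ = 0.0274788 m³
In bbl: 0.0274788 / 0.158987 = 0.172837 bbl

0.173 bbl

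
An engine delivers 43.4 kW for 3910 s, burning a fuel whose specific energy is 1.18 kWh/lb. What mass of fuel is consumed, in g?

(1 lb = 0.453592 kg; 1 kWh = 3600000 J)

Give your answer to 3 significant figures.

1.81×10⁴ g

43.4 kW → 43400 W
E = P × t = 43400 × 3910 = 1.69694×10⁸ J
1.18 kWh/lb → 9.36524×10⁶ J/kg
m = E / e_s = 1.69694×10⁸ / 9.36524×10⁶ = 18.1196 kg
In g: 18.1196 / 0.001 = 18119.6 g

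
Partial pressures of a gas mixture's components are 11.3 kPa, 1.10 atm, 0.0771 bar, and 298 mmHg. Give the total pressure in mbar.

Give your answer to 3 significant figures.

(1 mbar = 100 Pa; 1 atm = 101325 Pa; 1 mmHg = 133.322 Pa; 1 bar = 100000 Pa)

11.3 kPa × 1000 = 11300 Pa
1.10 atm × 101325 = 111458 Pa
0.0771 bar × 100000 = 7710 Pa
298 mmHg × 133.322 = 39730 Pa
Sum: 11300 + 111458 + 7710 + 39730 = 170198 Pa
In mbar: 170198 / 100 = 1701.98 mbar

1700 mbar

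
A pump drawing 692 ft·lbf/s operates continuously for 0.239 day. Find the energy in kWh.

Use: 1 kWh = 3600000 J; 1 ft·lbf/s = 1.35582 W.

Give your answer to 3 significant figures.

5.38 kWh

692 ft·lbf/s × 1.35582 → 938.227 W
0.239 day × 86400 → 20649.6 s
E = P × t = 938.227 W × 20649.6 s = 1.9374×10⁷ J
1.9374×10⁷ J ÷ (3600000 J/kWh) = 5.38167 kWh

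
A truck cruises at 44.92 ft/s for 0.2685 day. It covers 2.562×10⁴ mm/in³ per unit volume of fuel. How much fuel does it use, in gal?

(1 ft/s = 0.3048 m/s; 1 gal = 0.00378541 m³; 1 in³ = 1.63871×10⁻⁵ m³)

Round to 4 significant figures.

44.92 ft/s → 13.6916 m/s
0.2685 day → 23198.4 s
d = v × t = 13.6916 × 23198.4 = 317623 m
2.562×10⁴ mm/in³ → 1.56342×10⁶ m/m³
V = d / (distance per unit fuel) = 317623 / 1.56342×10⁶ = 0.203159 m³
In gal: 0.203159 / 0.00378541 = 53.669 gal

53.67 gal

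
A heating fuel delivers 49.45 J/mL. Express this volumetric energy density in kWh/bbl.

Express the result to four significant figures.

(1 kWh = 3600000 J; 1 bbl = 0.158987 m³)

2.184 kWh/bbl

49.45 J/mL ÷ 10⁻⁶ m³/mL = 4.945×10⁷ J/m³
4.945×10⁷ J/m³ ÷ 3600000 J/kWh × 0.158987 m³/bbl = 2.18386 kWh/bbl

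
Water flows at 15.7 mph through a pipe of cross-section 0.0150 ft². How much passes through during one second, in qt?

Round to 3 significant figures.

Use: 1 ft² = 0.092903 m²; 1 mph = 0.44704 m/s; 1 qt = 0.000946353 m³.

15.7 mph × 0.44704 → 7.01853 m/s
0.0150 ft² × 0.092903 → 0.00139354 m²
V = v × A × t = 7.01853 m/s × 0.00139354 m² × 1 s = 0.0097806 m³
0.0097806 m³ ÷ (0.000946353 m³/qt) = 10.335 qt

10.3 qt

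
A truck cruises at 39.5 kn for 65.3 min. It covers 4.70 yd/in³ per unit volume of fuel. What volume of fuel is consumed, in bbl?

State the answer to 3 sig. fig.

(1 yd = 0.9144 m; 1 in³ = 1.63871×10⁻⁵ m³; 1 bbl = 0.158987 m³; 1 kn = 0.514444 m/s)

39.5 kn → 20.3205 m/s
65.3 min → 3918 s
d = v × t = 20.3205 × 3918 = 79615.7 m
4.70 yd/in³ → 262260 m/m³
V = d / (distance per unit fuel) = 79615.7 / 262260 = 0.303575 m³
In bbl: 0.303575 / 0.158987 = 1.90943 bbl

1.91 bbl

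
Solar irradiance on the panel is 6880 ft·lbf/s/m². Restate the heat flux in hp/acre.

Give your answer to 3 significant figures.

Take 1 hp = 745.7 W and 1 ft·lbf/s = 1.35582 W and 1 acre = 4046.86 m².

5.06×10⁴ hp/acre

6880 ft·lbf/s/m² × 1.35582 W/ft·lbf/s = 9328.04 W/m²
9328.04 W/m² ÷ 745.7 W/hp × 4046.86 m²/acre = 50622.6 hp/acre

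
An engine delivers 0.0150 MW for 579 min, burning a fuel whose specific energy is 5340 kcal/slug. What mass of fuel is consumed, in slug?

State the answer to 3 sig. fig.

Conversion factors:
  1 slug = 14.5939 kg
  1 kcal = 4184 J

0.0150 MW → 15000 W
579 min → 34740 s
E = P × t = 15000 × 34740 = 5.211×10⁸ J
5340 kcal/slug → 1.53095×10⁶ J/kg
m = E / e_s = 5.211×10⁸ / 1.53095×10⁶ = 340.377 kg
In slug: 340.377 / 14.5939 = 23.3232 slug

23.3 slug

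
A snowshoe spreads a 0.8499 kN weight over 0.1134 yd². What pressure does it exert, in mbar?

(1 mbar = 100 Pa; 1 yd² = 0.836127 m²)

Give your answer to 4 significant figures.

89.64 mbar

0.8499 kN × 1000 → 849.9 N
0.1134 yd² × 0.836127 → 0.0948168 m²
P = F / A = 849.9 N / 0.0948168 m² = 8963.6 Pa
8963.6 Pa ÷ (100 Pa/mbar) = 89.636 mbar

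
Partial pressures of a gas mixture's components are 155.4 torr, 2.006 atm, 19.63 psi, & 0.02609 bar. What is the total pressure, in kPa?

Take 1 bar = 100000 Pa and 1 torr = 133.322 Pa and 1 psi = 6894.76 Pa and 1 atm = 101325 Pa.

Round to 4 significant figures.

155.4 torr × 133.322 = 20718.2 Pa
2.006 atm × 101325 = 203258 Pa
19.63 psi × 6894.76 = 135344 Pa
0.02609 bar × 100000 = 2609 Pa
Combined: 20718.2 + 203258 + 135344 + 2609 = 361929 Pa
In kPa: 361929 / 1000 = 361.929 kPa

361.9 kPa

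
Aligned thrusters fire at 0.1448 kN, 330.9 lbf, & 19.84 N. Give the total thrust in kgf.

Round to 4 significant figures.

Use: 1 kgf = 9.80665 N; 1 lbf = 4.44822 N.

166.9 kgf

0.1448 kN × 1000 → 144.8 N
330.9 lbf × 4.44822 → 1471.92 N
19.84 N (already N)
Combined: 144.8 + 1471.92 + 19.84 = 1636.56 N
In kgf: 1636.56 / 9.80665 = 166.883 kgf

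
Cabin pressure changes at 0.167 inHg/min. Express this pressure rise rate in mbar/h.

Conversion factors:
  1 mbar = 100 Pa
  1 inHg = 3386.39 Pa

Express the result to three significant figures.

339 mbar/h

0.167 inHg/min × 3386.39 Pa/inHg ÷ 60 s/min = 9.42545 Pa/s
9.42545 Pa/s ÷ 100 Pa/mbar × 3600 s/h = 339.316 mbar/h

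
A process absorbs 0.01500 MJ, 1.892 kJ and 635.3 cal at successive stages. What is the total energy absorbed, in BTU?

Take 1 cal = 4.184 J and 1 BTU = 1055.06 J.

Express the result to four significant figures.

0.01500 MJ × 1000000 = 15000 J
1.892 kJ × 1000 = 1892 J
635.3 cal × 4.184 = 2658.1 J
Total: 15000 + 1892 + 2658.1 = 19550.1 J
In BTU: 19550.1 / 1055.06 = 18.5298 BTU

18.53 BTU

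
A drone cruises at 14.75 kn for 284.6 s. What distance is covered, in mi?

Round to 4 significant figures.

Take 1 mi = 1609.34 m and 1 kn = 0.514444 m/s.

1.342 mi

14.75 kn × 0.514444 → 7.58805 m/s
d = v × t = 7.58805 m/s × 284.6 s = 2159.56 m
2159.56 m ÷ (1609.34 m/mi) = 1.34189 mi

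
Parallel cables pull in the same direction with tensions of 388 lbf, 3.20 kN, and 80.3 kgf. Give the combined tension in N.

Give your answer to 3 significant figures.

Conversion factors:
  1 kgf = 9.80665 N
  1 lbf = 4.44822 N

388 lbf × 4.44822 = 1725.91 N
3.20 kN × 1000 = 3200 N
80.3 kgf × 9.80665 = 787.474 N
Combined: 1725.91 + 3200 + 787.474 = 5713.38 N

5710 N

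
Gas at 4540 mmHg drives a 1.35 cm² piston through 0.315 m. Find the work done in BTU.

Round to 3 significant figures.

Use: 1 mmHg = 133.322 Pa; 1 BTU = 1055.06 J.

0.0244 BTU

4540 mmHg → 605282 Pa
1.35 cm² → 1.35×10⁻⁴ m²
F = P × A = 605282 × 1.35×10⁻⁴ = 81.7131 N
W = F × d = 81.7131 × 0.315 = 25.7396 J
In BTU: 25.7396 / 1055.06 = 0.0243963 BTU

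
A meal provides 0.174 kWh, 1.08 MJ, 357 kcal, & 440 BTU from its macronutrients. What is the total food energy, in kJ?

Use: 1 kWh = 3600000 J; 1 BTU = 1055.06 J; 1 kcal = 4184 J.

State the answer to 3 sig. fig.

3660 kJ

0.174 kWh × 3600000 → 626400 J
1.08 MJ × 1000000 → 1.08×10⁶ J
357 kcal × 4184 → 1.49369×10⁶ J
440 BTU × 1055.06 → 464226 J
Combined: 626400 + 1.08×10⁶ + 1.49369×10⁶ + 464226 = 3.66432×10⁶ J
In kJ: 3.66432×10⁶ / 1000 = 3664.32 kJ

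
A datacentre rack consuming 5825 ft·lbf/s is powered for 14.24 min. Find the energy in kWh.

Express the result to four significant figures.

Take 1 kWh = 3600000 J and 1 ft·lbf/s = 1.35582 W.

5825 ft·lbf/s × 1.35582 → 7897.65 W
14.24 min × 60 → 854.4 s
E = P × t = 7897.65 W × 854.4 s = 6.74775×10⁶ J
6.74775×10⁶ J ÷ (3600000 J/kWh) = 1.87438 kWh

1.874 kWh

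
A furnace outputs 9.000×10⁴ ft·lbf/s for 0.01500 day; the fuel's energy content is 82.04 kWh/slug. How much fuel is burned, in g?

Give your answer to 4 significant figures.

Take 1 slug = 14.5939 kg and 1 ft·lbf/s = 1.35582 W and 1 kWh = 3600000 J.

7814 g

9.000×10⁴ ft·lbf/s → 122024 W
0.01500 day → 1296 s
E = P × t = 122024 × 1296 = 1.58143×10⁸ J
82.04 kWh/slug → 2.02375×10⁷ J/kg
m = E / e_s = 1.58143×10⁸ / 2.02375×10⁷ = 7.81435 kg
In g: 7.81435 / 0.001 = 7814.35 g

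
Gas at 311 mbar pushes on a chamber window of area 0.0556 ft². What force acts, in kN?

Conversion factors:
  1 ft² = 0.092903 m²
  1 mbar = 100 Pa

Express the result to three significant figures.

0.161 kN

311 mbar × 100 → 31100 Pa
0.0556 ft² × 0.092903 → 0.00516541 m²
F = P × A = 31100 Pa × 0.00516541 m² = 160.644 N
160.644 N ÷ (1000 N/kN) = 0.160644 kN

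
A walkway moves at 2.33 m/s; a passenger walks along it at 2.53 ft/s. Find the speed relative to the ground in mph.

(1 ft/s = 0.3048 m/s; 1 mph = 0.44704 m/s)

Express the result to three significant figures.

2.33 m/s (already m/s)
2.53 ft/s × 0.3048 = 0.771144 m/s
Total: 2.33 + 0.771144 = 3.10114 m/s
In mph: 3.10114 / 0.44704 = 6.93705 mph

6.94 mph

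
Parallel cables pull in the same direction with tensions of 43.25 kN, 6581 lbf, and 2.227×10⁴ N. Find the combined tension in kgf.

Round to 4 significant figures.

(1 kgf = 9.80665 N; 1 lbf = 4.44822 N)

43.25 kN × 1000 → 43250 N
6581 lbf × 4.44822 → 29273.7 N
2.227×10⁴ N (already N)
Combined: 43250 + 29273.7 + 22270 = 94793.7 N
In kgf: 94793.7 / 9.80665 = 9666.27 kgf

9666 kgf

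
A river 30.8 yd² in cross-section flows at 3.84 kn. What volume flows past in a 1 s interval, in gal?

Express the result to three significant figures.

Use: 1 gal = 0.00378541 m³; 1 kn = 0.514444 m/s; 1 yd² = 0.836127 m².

3.84 kn × 0.514444 → 1.97546 m/s
30.8 yd² × 0.836127 → 25.7527 m²
V = v × A × t = 1.97546 m/s × 25.7527 m² × 1 s = 50.8734 m³
50.8734 m³ ÷ (0.00378541 m³/gal) = 13439.3 gal

1.34×10⁴ gal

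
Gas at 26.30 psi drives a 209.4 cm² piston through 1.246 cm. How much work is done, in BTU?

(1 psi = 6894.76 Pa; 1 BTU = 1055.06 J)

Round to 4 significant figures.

26.30 psi → 181332 Pa
209.4 cm² → 0.02094 m²
F = P × A = 181332 × 0.02094 = 3797.09 N
1.246 cm → 0.01246 m
W = F × d = 3797.09 × 0.01246 = 47.3117 J
In BTU: 47.3117 / 1055.06 = 0.0448427 BTU

0.04484 BTU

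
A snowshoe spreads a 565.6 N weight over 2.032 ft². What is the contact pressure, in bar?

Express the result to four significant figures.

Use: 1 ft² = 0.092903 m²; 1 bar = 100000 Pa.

0.02996 bar

2.032 ft² × 0.092903 → 0.188779 m²
P = F / A = 565.6 N / 0.188779 m² = 2996.1 Pa
2996.1 Pa ÷ (100000 Pa/bar) = 0.029961 bar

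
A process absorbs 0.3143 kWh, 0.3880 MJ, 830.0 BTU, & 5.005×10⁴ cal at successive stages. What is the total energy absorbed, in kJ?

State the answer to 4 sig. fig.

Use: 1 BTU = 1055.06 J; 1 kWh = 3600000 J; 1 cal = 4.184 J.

2605 kJ

0.3143 kWh × 3600000 = 1.13148×10⁶ J
0.3880 MJ × 1000000 = 388000 J
830.0 BTU × 1055.06 = 875700 J
5.005×10⁴ cal × 4.184 = 209409 J
Total: 1.13148×10⁶ + 388000 + 875700 + 209409 = 2.60459×10⁶ J
In kJ: 2.60459×10⁶ / 1000 = 2604.59 kJ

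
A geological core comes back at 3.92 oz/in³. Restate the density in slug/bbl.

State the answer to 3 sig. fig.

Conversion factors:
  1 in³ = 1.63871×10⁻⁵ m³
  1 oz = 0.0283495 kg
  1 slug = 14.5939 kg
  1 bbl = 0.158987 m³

3.92 oz/in³ × 0.0283495 kg/oz ÷ 1.63871×10⁻⁵ m³/in³ = 6781.56 kg/m³
6781.56 kg/m³ ÷ 14.5939 kg/slug × 0.158987 m³/bbl = 73.8788 slug/bbl

73.9 slug/bbl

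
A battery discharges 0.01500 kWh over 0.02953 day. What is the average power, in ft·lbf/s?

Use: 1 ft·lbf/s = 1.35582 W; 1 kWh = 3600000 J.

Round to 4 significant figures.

0.01500 kWh × 3600000 = 54000 J
0.02953 day × 86400 = 2551.39 s
P = E / t = 54000 J / 2551.39 s = 21.1649 W
21.1649 W ÷ (1.35582 W/ft·lbf/s) = 15.6104 ft·lbf/s

15.61 ft·lbf/s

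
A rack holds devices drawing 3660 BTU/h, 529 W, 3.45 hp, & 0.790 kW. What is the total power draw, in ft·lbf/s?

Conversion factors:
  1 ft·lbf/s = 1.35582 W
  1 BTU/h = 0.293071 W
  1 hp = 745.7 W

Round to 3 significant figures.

3660 BTU/h × 0.293071 = 1072.64 W
529 W (already W)
3.45 hp × 745.7 = 2572.67 W
0.790 kW × 1000 = 790 W
Combined: 1072.64 + 529 + 2572.67 + 790 = 4964.31 W
In ft·lbf/s: 4964.31 / 1.35582 = 3661.48 ft·lbf/s

3660 ft·lbf/s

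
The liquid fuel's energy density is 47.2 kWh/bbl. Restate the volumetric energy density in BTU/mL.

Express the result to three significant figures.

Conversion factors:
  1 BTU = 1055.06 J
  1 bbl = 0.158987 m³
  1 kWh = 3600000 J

1.01 BTU/mL

47.2 kWh/bbl × 3600000 J/kWh ÷ 0.158987 m³/bbl = 1.06877×10⁹ J/m³
1.06877×10⁹ J/m³ ÷ 1055.06 J/BTU × 10⁻⁶ m³/mL = 1.01299 BTU/mL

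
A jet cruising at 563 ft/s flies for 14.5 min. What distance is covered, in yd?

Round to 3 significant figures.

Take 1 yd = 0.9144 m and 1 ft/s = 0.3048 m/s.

563 ft/s × 0.3048 = 171.602 m/s
14.5 min × 60 = 870 s
d = v × t = 171.602 m/s × 870 s = 149294 m
149294 m ÷ (0.9144 m/yd) = 163270 yd

1.63×10⁵ yd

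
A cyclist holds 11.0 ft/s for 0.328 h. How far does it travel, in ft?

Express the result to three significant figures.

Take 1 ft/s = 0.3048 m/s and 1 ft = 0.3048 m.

11.0 ft/s × 0.3048 = 3.3528 m/s
0.328 h × 3600 = 1180.8 s
d = v × t = 3.3528 m/s × 1180.8 s = 3958.99 m
3958.99 m ÷ (0.3048 m/ft) = 12988.8 ft

1.30×10⁴ ft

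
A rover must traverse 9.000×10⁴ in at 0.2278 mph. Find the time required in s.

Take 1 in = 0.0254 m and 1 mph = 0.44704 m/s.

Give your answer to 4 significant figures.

2.245×10⁴ s

9.000×10⁴ in × 0.0254 = 2286 m
0.2278 mph × 0.44704 = 0.101836 m/s
t = d / v = 2286 m / 0.101836 m/s = 22447.9 s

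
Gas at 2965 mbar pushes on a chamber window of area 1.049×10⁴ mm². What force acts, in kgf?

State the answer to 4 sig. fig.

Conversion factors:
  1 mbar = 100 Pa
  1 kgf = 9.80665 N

317.2 kgf

2965 mbar × 100 → 296500 Pa
1.049×10⁴ mm² × 10⁻⁶ → 0.01049 m²
F = P × A = 296500 Pa × 0.01049 m² = 3110.28 N
3110.28 N ÷ (9.80665 N/kgf) = 317.16 kgf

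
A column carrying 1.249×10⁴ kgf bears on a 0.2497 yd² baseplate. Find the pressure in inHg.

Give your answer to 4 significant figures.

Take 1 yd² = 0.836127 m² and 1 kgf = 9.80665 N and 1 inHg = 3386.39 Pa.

1.249×10⁴ kgf × 9.80665 → 122485 N
0.2497 yd² × 0.836127 → 0.208781 m²
P = F / A = 122485 N / 0.208781 m² = 586667 Pa
586667 Pa ÷ (3386.39 Pa/inHg) = 173.243 inHg

173.2 inHg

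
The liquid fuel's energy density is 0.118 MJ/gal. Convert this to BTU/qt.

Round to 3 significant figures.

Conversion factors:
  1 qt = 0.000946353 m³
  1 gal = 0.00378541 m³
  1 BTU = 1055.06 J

28.0 BTU/qt

0.118 MJ/gal × 1000000 J/MJ ÷ 0.00378541 m³/gal = 3.11723×10⁷ J/m³
3.11723×10⁷ J/m³ ÷ 1055.06 J/BTU × 0.000946353 m³/qt = 27.9605 BTU/qt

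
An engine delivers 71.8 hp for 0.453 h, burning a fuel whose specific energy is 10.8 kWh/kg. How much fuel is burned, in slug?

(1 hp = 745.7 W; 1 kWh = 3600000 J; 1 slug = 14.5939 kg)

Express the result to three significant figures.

71.8 hp → 53541.3 W
0.453 h → 1630.8 s
E = P × t = 53541.3 × 1630.8 = 8.73152×10⁷ J
10.8 kWh/kg → 3.888×10⁷ J/kg
m = E / e_s = 8.73152×10⁷ / 3.888×10⁷ = 2.24576 kg
In slug: 2.24576 / 14.5939 = 0.153883 slug

0.154 slug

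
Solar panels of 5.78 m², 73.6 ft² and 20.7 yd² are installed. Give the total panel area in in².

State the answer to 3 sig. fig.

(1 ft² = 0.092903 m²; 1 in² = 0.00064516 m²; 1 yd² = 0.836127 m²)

4.64×10⁴ in²

5.78 m² (already m²)
73.6 ft² × 0.092903 = 6.83766 m²
20.7 yd² × 0.836127 = 17.3078 m²
Combined: 5.78 + 6.83766 + 17.3078 = 29.9255 m²
In in²: 29.9255 / 0.00064516 = 46384.6 in²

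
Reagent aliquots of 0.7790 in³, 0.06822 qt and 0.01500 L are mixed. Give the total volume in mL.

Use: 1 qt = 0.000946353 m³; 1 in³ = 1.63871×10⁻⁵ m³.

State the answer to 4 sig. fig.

0.7790 in³ × 1.63871×10⁻⁵ → 1.27656×10⁻⁵ m³
0.06822 qt × 0.000946353 → 6.45602×10⁻⁵ m³
0.01500 L × 0.001 → 1.5×10⁻⁵ m³
Total: 1.27656×10⁻⁵ + 6.45602×10⁻⁵ + 1.5×10⁻⁵ = 9.23258×10⁻⁵ m³
In mL: 9.23258×10⁻⁵ / 10⁻⁶ = 92.3258 mL

92.33 mL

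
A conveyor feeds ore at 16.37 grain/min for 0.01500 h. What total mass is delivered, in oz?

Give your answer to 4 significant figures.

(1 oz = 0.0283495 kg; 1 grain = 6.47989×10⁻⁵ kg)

16.37 grain/min → 1.76793×10⁻⁵ kg/s
0.01500 h → 54 s
m = ṁ × t = 1.76793×10⁻⁵ × 54 = 9.54682×10⁻⁴ kg
In oz: 9.54682×10⁻⁴ / 0.0283495 = 0.0336754 oz

0.03368 oz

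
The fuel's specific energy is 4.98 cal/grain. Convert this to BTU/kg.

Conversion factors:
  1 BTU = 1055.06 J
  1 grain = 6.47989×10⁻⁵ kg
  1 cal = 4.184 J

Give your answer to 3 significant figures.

305 BTU/kg

4.98 cal/grain × 4.184 J/cal ÷ 6.47989×10⁻⁵ kg/grain = 321554 J/kg
321554 J/kg ÷ 1055.06 J/BTU = 304.773 BTU/kg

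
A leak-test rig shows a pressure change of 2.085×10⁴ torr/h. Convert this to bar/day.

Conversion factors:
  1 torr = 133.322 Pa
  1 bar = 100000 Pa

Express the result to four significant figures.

2.085×10⁴ torr/h × 133.322 Pa/torr ÷ 3600 s/h = 772.157 Pa/s
772.157 Pa/s ÷ 100000 Pa/bar × 86400 s/day = 667.144 bar/day

667.1 bar/day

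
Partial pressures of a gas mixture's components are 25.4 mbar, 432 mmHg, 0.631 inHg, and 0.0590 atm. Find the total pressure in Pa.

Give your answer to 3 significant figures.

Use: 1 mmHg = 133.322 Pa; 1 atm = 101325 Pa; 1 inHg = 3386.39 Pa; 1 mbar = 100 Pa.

25.4 mbar × 100 = 2540 Pa
432 mmHg × 133.322 = 57595.1 Pa
0.631 inHg × 3386.39 = 2136.81 Pa
0.0590 atm × 101325 = 5978.17 Pa
Combined: 2540 + 57595.1 + 2136.81 + 5978.17 = 68250.1 Pa

6.83×10⁴ Pa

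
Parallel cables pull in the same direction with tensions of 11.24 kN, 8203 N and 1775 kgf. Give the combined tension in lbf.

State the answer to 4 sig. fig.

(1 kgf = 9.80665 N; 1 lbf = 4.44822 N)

8284 lbf

11.24 kN × 1000 = 11240 N
8203 N (already N)
1775 kgf × 9.80665 = 17406.8 N
Total: 11240 + 8203 + 17406.8 = 36849.8 N
In lbf: 36849.8 / 4.44822 = 8284.17 lbf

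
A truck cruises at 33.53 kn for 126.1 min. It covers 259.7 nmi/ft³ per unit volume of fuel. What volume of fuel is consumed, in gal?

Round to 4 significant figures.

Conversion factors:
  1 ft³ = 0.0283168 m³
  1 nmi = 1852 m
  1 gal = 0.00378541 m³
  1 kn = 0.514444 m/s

2.030 gal

33.53 kn → 17.2493 m/s
126.1 min → 7566 s
d = v × t = 17.2493 × 7566 = 130508 m
259.7 nmi/ft³ → 1.69851×10⁷ m/m³
V = d / (distance per unit fuel) = 130508 / 1.69851×10⁷ = 0.00768368 m³
In gal: 0.00768368 / 0.00378541 = 2.02981 gal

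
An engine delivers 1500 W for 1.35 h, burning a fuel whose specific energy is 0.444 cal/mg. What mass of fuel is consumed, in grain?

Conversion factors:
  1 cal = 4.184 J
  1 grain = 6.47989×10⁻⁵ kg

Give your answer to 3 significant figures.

1.35 h → 4860 s
E = P × t = 1500 × 4860 = 7.29×10⁶ J
0.444 cal/mg → 1.8577×10⁶ J/kg
m = E / e_s = 7.29×10⁶ / 1.8577×10⁶ = 3.92421 kg
In grain: 3.92421 / 6.47989×10⁻⁵ = 60559.8 grain

6.06×10⁴ grain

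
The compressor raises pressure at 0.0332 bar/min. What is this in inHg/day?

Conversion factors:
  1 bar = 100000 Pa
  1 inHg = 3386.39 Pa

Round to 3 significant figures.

0.0332 bar/min × 100000 Pa/bar ÷ 60 s/min = 55.3333 Pa/s
55.3333 Pa/s ÷ 3386.39 Pa/inHg × 86400 s/day = 1411.77 inHg/day

1410 inHg/day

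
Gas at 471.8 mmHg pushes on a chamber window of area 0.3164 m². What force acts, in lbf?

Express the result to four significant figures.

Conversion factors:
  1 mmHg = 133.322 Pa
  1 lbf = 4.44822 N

471.8 mmHg × 133.322 = 62901.3 Pa
F = P × A = 62901.3 Pa × 0.3164 m² = 19902 N
19902 N ÷ (4.44822 N/lbf) = 4474.15 lbf

4474 lbf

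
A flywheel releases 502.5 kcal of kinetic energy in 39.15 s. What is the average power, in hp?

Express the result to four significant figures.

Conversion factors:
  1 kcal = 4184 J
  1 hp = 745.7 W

72.02 hp

502.5 kcal × 4184 → 2.10246×10⁶ J
P = E / t = 2.10246×10⁶ J / 39.15 s = 53702.7 W
53702.7 W ÷ (745.7 W/hp) = 72.0165 hp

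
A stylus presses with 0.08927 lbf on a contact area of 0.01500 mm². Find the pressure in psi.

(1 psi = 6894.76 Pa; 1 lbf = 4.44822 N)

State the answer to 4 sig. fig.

0.08927 lbf × 4.44822 = 0.397093 N
0.01500 mm² × 10⁻⁶ = 1.5×10⁻⁸ m²
P = F / A = 0.397093 N / 1.5×10⁻⁸ m² = 2.64729×10⁷ Pa
2.64729×10⁷ Pa ÷ (6894.76 Pa/psi) = 3839.57 psi

3840 psi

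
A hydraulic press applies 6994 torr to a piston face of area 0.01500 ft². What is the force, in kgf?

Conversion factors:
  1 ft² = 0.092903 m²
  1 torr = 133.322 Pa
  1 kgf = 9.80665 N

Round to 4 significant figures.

6994 torr × 133.322 = 932454 Pa
0.01500 ft² × 0.092903 = 0.00139354 m²
F = P × A = 932454 Pa × 0.00139354 m² = 1299.41 N
1299.41 N ÷ (9.80665 N/kgf) = 132.503 kgf

132.5 kgf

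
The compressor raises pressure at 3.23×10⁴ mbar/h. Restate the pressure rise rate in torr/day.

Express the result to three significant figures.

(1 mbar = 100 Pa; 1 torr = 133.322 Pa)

3.23×10⁴ mbar/h × 100 Pa/mbar ÷ 3600 s/h = 897.222 Pa/s
897.222 Pa/s ÷ 133.322 Pa/torr × 86400 s/day = 581449 torr/day

5.81×10⁵ torr/day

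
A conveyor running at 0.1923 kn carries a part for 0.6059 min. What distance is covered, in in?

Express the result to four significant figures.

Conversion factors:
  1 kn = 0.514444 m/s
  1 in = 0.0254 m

0.1923 kn × 0.514444 → 0.0989276 m/s
0.6059 min × 60 → 36.354 s
d = v × t = 0.0989276 m/s × 36.354 s = 3.59641 m
3.59641 m ÷ (0.0254 m/in) = 141.591 in

141.6 in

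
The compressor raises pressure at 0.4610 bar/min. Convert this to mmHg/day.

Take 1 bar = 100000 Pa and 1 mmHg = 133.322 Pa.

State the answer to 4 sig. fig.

4.979×10⁵ mmHg/day

0.4610 bar/min × 100000 Pa/bar ÷ 60 s/min = 768.333 Pa/s
768.333 Pa/s ÷ 133.322 Pa/mmHg × 86400 s/day = 497922 mmHg/day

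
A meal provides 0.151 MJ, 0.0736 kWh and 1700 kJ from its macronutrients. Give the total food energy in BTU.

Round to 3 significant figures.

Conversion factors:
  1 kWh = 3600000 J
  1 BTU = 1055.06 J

0.151 MJ × 1000000 = 151000 J
0.0736 kWh × 3600000 = 264960 J
1700 kJ × 1000 = 1.7×10⁶ J
Sum: 151000 + 264960 + 1.7×10⁶ = 2.11596×10⁶ J
In BTU: 2.11596×10⁶ / 1055.06 = 2005.54 BTU

2010 BTU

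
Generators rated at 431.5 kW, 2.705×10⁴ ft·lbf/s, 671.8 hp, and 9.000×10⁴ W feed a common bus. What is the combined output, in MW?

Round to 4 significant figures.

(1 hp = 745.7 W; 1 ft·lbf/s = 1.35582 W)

1.059 MW

431.5 kW × 1000 → 431500 W
2.705×10⁴ ft·lbf/s × 1.35582 → 36674.9 W
671.8 hp × 745.7 → 500961 W
9.000×10⁴ W (already W)
Total: 431500 + 36674.9 + 500961 + 90000 = 1.05914×10⁶ W
In MW: 1.05914×10⁶ / 1000000 = 1.05914 MW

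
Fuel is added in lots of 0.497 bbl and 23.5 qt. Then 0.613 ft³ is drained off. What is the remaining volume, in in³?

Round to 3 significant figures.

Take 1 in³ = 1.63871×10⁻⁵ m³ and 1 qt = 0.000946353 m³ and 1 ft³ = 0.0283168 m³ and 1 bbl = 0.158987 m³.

0.497 bbl × 0.158987 = 0.0790165 m³
23.5 qt × 0.000946353 = 0.0222393 m³
0.613 ft³ × 0.0283168 = 0.0173582 m³
Sum: 0.0790165 + 0.0222393 − 0.0173582 = 0.0838976 m³
In in³: 0.0838976 / 1.63871×10⁻⁵ = 5119.73 in³

5120 in³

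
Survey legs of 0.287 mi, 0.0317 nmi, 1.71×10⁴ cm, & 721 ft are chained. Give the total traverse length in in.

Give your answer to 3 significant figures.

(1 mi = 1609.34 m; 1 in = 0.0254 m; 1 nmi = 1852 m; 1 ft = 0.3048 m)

0.287 mi × 1609.34 → 461.881 m
0.0317 nmi × 1852 → 58.7084 m
1.71×10⁴ cm × 0.01 → 171 m
721 ft × 0.3048 → 219.761 m
Combined: 461.881 + 58.7084 + 171 + 219.761 = 911.35 m
In in: 911.35 / 0.0254 = 35879.9 in

3.59×10⁴ in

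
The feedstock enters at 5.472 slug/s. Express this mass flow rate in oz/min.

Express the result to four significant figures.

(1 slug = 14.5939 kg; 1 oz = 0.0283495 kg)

5.472 slug/s × 14.5939 kg/slug = 79.8578 kg/s
79.8578 kg/s ÷ 0.0283495 kg/oz × 60 s/min = 169014 oz/min

1.690×10⁵ oz/min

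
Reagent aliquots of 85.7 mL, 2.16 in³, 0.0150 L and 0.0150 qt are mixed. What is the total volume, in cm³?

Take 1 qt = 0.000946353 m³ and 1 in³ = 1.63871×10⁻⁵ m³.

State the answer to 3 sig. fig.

85.7 mL × 10⁻⁶ → 8.57×10⁻⁵ m³
2.16 in³ × 1.63871×10⁻⁵ → 3.53961×10⁻⁵ m³
0.0150 L × 0.001 → 1.5×10⁻⁵ m³
0.0150 qt × 0.000946353 → 1.41953×10⁻⁵ m³
Total: 8.57×10⁻⁵ + 3.53961×10⁻⁵ + 1.5×10⁻⁵ + 1.41953×10⁻⁵ = 1.50291×10⁻⁴ m³
In cm³: 1.50291×10⁻⁴ / 10⁻⁶ = 150.291 cm³

150 cm³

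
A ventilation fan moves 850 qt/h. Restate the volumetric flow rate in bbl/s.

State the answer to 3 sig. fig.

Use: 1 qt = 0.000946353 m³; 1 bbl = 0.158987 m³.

0.00141 bbl/s

850 qt/h × 0.000946353 m³/qt ÷ 3600 s/h = 2.23444×10⁻⁴ m³/s
2.23444×10⁻⁴ m³/s ÷ 0.158987 m³/bbl = 0.00140542 bbl/s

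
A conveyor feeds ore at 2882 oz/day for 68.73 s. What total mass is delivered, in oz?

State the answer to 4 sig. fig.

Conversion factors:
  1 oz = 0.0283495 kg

2882 oz/day → 9.4564×10⁻⁴ kg/s
m = ṁ × t = 9.4564×10⁻⁴ × 68.73 = 0.0649938 kg
In oz: 0.0649938 / 0.0283495 = 2.29259 oz

2.293 oz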